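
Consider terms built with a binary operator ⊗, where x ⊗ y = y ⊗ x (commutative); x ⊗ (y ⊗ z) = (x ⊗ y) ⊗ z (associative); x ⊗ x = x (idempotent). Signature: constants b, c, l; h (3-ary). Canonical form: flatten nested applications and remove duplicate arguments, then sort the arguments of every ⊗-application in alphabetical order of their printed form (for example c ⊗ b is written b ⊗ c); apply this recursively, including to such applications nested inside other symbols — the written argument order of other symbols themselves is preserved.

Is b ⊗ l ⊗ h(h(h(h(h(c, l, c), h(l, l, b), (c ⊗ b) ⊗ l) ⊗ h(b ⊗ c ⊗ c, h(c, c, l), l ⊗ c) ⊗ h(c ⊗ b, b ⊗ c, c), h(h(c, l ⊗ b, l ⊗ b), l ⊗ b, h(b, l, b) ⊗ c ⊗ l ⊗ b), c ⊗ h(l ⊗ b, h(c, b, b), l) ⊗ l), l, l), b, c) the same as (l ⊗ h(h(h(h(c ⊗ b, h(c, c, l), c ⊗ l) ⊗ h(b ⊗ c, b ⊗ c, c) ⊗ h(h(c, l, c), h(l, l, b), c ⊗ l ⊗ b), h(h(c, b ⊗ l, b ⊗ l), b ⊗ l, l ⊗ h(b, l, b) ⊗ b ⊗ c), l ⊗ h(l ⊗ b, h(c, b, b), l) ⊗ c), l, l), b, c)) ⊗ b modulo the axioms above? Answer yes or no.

Left:  b ⊗ l ⊗ h(h(h(h(h(c, l, c), h(l, l, b), (c ⊗ b) ⊗ l) ⊗ h(b ⊗ c ⊗ c, h(c, c, l), l ⊗ c) ⊗ h(c ⊗ b, b ⊗ c, c), h(h(c, l ⊗ b, l ⊗ b), l ⊗ b, h(b, l, b) ⊗ c ⊗ l ⊗ b), c ⊗ h(l ⊗ b, h(c, b, b), l) ⊗ l), l, l), b, c)
  Canonicalize subterm:  h(h(h(h(h(c, l, c), h(l, l, b), (c ⊗ b) ⊗ l) ⊗ h(b ⊗ c ⊗ c, h(c, c, l), l ⊗ c) ⊗ h(c ⊗ b, b ⊗ c, c), h(h(c, l ⊗ b, l ⊗ b), l ⊗ b, h(b, l, b) ⊗ c ⊗ l ⊗ b), c ⊗ h(l ⊗ b, h(c, b, b), l) ⊗ l), l, l), b, c)  →  h(h(h(h(b ⊗ c, b ⊗ c, c) ⊗ h(b ⊗ c, h(c, c, l), c ⊗ l) ⊗ h(h(c, l, c), h(l, l, b), b ⊗ c ⊗ l), h(h(c, b ⊗ l, b ⊗ l), b ⊗ l, b ⊗ c ⊗ h(b, l, b) ⊗ l), c ⊗ h(b ⊗ l, h(c, b, b), l) ⊗ l), l, l), b, c)
  Sort:  b ⊗ h(h(h(h(b ⊗ c, b ⊗ c, c) ⊗ h(b ⊗ c, h(c, c, l), c ⊗ l) ⊗ h(h(c, l, c), h(l, l, b), b ⊗ c ⊗ l), h(h(c, b ⊗ l, b ⊗ l), b ⊗ l, b ⊗ c ⊗ h(b, l, b) ⊗ l), c ⊗ h(b ⊗ l, h(c, b, b), l) ⊗ l), l, l), b, c) ⊗ l
Right:  (l ⊗ h(h(h(h(c ⊗ b, h(c, c, l), c ⊗ l) ⊗ h(b ⊗ c, b ⊗ c, c) ⊗ h(h(c, l, c), h(l, l, b), c ⊗ l ⊗ b), h(h(c, b ⊗ l, b ⊗ l), b ⊗ l, l ⊗ h(b, l, b) ⊗ b ⊗ c), l ⊗ h(l ⊗ b, h(c, b, b), l) ⊗ c), l, l), b, c)) ⊗ b
  Un-nest:  l ⊗ h(h(h(h(c ⊗ b, h(c, c, l), c ⊗ l) ⊗ h(b ⊗ c, b ⊗ c, c) ⊗ h(h(c, l, c), h(l, l, b), c ⊗ l ⊗ b), h(h(c, b ⊗ l, b ⊗ l), b ⊗ l, l ⊗ h(b, l, b) ⊗ b ⊗ c), l ⊗ h(l ⊗ b, h(c, b, b), l) ⊗ c), l, l), b, c) ⊗ b
  Simplify inside:  h(h(h(h(c ⊗ b, h(c, c, l), c ⊗ l) ⊗ h(b ⊗ c, b ⊗ c, c) ⊗ h(h(c, l, c), h(l, l, b), c ⊗ l ⊗ b), h(h(c, b ⊗ l, b ⊗ l), b ⊗ l, l ⊗ h(b, l, b) ⊗ b ⊗ c), l ⊗ h(l ⊗ b, h(c, b, b), l) ⊗ c), l, l), b, c)  →  h(h(h(h(b ⊗ c, b ⊗ c, c) ⊗ h(b ⊗ c, h(c, c, l), c ⊗ l) ⊗ h(h(c, l, c), h(l, l, b), b ⊗ c ⊗ l), h(h(c, b ⊗ l, b ⊗ l), b ⊗ l, b ⊗ c ⊗ h(b, l, b) ⊗ l), c ⊗ h(b ⊗ l, h(c, b, b), l) ⊗ l), l, l), b, c)
  Sort arguments:  b ⊗ h(h(h(h(b ⊗ c, b ⊗ c, c) ⊗ h(b ⊗ c, h(c, c, l), c ⊗ l) ⊗ h(h(c, l, c), h(l, l, b), b ⊗ c ⊗ l), h(h(c, b ⊗ l, b ⊗ l), b ⊗ l, b ⊗ c ⊗ h(b, l, b) ⊗ l), c ⊗ h(b ⊗ l, h(c, b, b), l) ⊗ l), l, l), b, c) ⊗ l

Answer: yes — both canonical forms are b ⊗ h(h(h(h(b ⊗ c, b ⊗ c, c) ⊗ h(b ⊗ c, h(c, c, l), c ⊗ l) ⊗ h(h(c, l, c), h(l, l, b), b ⊗ c ⊗ l), h(h(c, b ⊗ l, b ⊗ l), b ⊗ l, b ⊗ c ⊗ h(b, l, b) ⊗ l), c ⊗ h(b ⊗ l, h(c, b, b), l) ⊗ l), l, l), b, c) ⊗ l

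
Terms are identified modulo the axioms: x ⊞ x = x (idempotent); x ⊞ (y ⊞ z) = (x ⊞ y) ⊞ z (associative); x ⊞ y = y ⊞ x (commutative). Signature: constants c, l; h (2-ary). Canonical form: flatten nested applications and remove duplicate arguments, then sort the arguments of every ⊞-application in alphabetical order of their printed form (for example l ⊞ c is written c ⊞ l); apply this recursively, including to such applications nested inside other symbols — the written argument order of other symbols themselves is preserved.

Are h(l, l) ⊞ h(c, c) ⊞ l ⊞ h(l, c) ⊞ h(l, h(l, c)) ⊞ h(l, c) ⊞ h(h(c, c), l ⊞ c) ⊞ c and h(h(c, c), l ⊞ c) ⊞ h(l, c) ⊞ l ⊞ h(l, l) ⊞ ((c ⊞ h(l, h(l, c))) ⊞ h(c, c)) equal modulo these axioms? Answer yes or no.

Answer: yes — both canonical forms are c ⊞ h(c, c) ⊞ h(h(c, c), c ⊞ l) ⊞ h(l, c) ⊞ h(l, h(l, c)) ⊞ h(l, l) ⊞ l

Derivation:
Left:  h(l, l) ⊞ h(c, c) ⊞ l ⊞ h(l, c) ⊞ h(l, h(l, c)) ⊞ h(l, c) ⊞ h(h(c, c), l ⊞ c) ⊞ c
  Simplify inside:  h(h(c, c), l ⊞ c)  →  h(h(c, c), c ⊞ l)
  Drop duplicates:  drop duplicate h(l, c)
  Sort arguments:  c ⊞ h(c, c) ⊞ h(h(c, c), c ⊞ l) ⊞ h(l, c) ⊞ h(l, h(l, c)) ⊞ h(l, l) ⊞ l
Right:  h(h(c, c), l ⊞ c) ⊞ h(l, c) ⊞ l ⊞ h(l, l) ⊞ ((c ⊞ h(l, h(l, c))) ⊞ h(c, c))
  Un-nest:  h(h(c, c), l ⊞ c) ⊞ h(l, c) ⊞ l ⊞ h(l, l) ⊞ c ⊞ h(l, h(l, c)) ⊞ h(c, c)
  Canonicalize subterm:  h(h(c, c), l ⊞ c)  →  h(h(c, c), c ⊞ l)
  Order the arguments:  c ⊞ h(c, c) ⊞ h(h(c, c), c ⊞ l) ⊞ h(l, c) ⊞ h(l, h(l, c)) ⊞ h(l, l) ⊞ l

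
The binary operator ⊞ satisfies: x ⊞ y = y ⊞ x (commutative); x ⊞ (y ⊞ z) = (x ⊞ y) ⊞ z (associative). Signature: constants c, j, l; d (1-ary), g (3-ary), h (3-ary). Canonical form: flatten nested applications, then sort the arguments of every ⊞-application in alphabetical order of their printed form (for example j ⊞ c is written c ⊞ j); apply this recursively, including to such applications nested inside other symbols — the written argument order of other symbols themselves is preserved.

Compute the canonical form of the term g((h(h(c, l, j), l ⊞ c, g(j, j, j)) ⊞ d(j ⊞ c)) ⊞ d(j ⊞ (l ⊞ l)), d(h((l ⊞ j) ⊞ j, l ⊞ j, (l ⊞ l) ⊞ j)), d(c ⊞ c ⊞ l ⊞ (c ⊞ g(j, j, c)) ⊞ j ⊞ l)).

Answer: g(d(c ⊞ j) ⊞ d(j ⊞ l ⊞ l) ⊞ h(h(c, l, j), c ⊞ l, g(j, j, j)), d(h(j ⊞ j ⊞ l, j ⊞ l, j ⊞ l ⊞ l)), d(c ⊞ c ⊞ c ⊞ g(j, j, c) ⊞ j ⊞ l ⊞ l))

Derivation:
Focus inside:  (h(h(c, l, j), l ⊞ c, g(j, j, j)) ⊞ d(j ⊞ c)) ⊞ d(j ⊞ (l ⊞ l))
Flatten:  h(h(c, l, j), l ⊞ c, g(j, j, j)) ⊞ d(j ⊞ c) ⊞ d(j ⊞ (l ⊞ l))
Canonicalize subterm:  h(h(c, l, j), l ⊞ c, g(j, j, j))  →  h(h(c, l, j), c ⊞ l, g(j, j, j))
Simplify inside:  d(j ⊞ c)  →  d(c ⊞ j)
Canonicalize subterm:  d(j ⊞ (l ⊞ l))  →  d(j ⊞ l ⊞ l)
Sort:  d(c ⊞ j) ⊞ d(j ⊞ l ⊞ l) ⊞ h(h(c, l, j), c ⊞ l, g(j, j, j))
Reassemble:  g(d(c ⊞ j) ⊞ d(j ⊞ l ⊞ l) ⊞ h(h(c, l, j), c ⊞ l, g(j, j, j)), d(h(j ⊞ j ⊞ l, j ⊞ l, j ⊞ l ⊞ l)), d(c ⊞ c ⊞ c ⊞ g(j, j, c) ⊞ j ⊞ l ⊞ l))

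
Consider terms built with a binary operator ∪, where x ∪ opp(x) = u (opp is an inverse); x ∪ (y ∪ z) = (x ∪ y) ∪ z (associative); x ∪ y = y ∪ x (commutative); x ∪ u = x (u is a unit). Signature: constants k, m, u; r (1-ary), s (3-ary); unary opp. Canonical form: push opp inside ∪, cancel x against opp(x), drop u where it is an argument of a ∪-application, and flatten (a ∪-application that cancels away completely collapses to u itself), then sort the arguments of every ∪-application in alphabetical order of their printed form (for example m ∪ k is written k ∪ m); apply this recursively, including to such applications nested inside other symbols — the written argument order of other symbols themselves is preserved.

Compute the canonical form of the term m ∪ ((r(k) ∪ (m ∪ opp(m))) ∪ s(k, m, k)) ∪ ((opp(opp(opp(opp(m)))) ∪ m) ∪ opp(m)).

Push opp inside:  distribute opp over ∪ and collapse double opp
Combine occurrences:  m ∪ m ∪ r(k) ∪ s(k, m, k)

Answer: m ∪ m ∪ r(k) ∪ s(k, m, k)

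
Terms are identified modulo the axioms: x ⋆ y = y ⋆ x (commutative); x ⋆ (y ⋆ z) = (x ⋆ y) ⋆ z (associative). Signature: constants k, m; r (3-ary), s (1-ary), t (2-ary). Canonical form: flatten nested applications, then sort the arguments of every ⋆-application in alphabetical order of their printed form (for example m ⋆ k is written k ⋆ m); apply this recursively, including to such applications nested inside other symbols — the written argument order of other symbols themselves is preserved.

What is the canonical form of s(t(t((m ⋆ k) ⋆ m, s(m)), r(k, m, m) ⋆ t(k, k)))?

Work inside:  (m ⋆ k) ⋆ m
Flatten:  m ⋆ k ⋆ m
Order the arguments:  k ⋆ m ⋆ m
Reassemble:  s(t(t(k ⋆ m ⋆ m, s(m)), r(k, m, m) ⋆ t(k, k)))

Answer: s(t(t(k ⋆ m ⋆ m, s(m)), r(k, m, m) ⋆ t(k, k)))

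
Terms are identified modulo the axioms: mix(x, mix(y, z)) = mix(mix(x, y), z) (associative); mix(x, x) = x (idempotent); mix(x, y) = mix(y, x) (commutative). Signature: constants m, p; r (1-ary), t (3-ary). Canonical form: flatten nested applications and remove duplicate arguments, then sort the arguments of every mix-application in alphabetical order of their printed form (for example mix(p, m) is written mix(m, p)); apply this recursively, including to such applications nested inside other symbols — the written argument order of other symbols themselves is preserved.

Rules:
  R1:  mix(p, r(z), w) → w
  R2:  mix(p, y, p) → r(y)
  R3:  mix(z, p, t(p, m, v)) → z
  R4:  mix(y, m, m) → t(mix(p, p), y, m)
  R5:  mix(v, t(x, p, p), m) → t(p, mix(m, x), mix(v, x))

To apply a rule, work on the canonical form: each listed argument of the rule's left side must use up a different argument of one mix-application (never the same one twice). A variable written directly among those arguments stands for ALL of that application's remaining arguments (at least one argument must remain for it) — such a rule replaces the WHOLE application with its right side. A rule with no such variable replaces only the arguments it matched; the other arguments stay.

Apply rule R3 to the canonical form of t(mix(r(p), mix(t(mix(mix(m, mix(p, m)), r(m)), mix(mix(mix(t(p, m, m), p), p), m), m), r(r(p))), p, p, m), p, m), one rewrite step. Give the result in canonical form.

Answer: t(mix(m, p, r(p), r(r(p)), t(mix(m, p, r(m)), m, m)), p, m)

Derivation:
Canonical form:  t(mix(m, p, r(p), r(r(p)), t(mix(m, p, r(m)), mix(m, p, t(p, m, m)), m)), p, m)
Apply R3:  consuming p, t(p, m, m);  v := m, z := m
The variable takes the whole remainder — replace the entire application.
Giving:  t(mix(m, p, r(p), r(r(p)), t(mix(m, p, r(m)), m, m)), p, m)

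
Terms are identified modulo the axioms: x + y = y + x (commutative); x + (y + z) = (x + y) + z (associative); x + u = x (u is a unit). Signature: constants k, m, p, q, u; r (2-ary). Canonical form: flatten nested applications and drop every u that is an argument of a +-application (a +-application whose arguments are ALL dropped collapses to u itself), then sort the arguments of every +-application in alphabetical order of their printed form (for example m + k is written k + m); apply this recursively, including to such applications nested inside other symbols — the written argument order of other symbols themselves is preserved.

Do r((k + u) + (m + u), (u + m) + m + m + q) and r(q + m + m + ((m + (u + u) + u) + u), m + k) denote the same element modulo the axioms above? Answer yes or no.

Left:  r((k + u) + (m + u), (u + m) + m + m + q)
  Focus inside:  (u + m) + m + m + q
  Flatten:  u + m + m + m + q
  Drop the unit:  drop u
  Sort:  m + m + m + q
  Rebuild:  r(k + m, m + m + m + q)
Right:  r(q + m + m + ((m + (u + u) + u) + u), m + k)
  Descend into:  q + m + m + ((m + (u + u) + u) + u)
  Flatten:  q + m + m + m + u + u + u + u
  Drop the unit:  drop u (×4)
  Order the arguments:  m + m + m + q
  Put back:  r(m + m + m + q, k + m)

Answer: no — r(k + m, m + m + m + q) vs r(m + m + m + q, k + m)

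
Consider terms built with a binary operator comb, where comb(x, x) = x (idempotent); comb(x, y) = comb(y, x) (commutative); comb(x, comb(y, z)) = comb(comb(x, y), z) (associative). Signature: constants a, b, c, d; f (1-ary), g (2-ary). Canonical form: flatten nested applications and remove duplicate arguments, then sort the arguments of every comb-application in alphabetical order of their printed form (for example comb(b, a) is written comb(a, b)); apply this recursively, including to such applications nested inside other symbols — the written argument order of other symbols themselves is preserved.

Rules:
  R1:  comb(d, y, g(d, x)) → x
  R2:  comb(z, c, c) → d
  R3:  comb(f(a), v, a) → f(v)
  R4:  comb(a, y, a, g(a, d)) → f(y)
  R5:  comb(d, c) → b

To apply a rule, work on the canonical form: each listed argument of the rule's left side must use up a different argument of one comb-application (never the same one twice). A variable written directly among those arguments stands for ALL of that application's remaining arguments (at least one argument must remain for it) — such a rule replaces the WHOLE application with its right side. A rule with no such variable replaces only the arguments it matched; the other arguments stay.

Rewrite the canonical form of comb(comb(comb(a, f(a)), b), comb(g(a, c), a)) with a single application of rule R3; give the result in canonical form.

Answer: f(comb(b, g(a, c)))

Derivation:
Canonical form:  comb(a, b, f(a), g(a, c))
Match R3:  consume a, f(a);  v := comb(b, g(a, c))
Every leftover argument binds to the variable; the entire application is replaced.
Result:  f(comb(b, g(a, c)))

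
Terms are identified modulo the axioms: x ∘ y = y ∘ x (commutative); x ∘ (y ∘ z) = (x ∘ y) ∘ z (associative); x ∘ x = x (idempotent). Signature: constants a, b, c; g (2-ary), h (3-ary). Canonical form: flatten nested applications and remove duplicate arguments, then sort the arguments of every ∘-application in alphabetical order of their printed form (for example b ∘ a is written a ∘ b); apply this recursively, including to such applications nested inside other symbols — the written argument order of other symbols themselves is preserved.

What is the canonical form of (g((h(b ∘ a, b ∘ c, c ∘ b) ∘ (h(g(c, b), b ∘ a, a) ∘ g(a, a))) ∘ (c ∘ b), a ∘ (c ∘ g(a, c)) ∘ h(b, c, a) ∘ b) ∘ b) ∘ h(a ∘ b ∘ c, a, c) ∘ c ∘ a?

Un-nest:  g((h(b ∘ a, b ∘ c, c ∘ b) ∘ (h(g(c, b), b ∘ a, a) ∘ g(a, a))) ∘ (c ∘ b), a ∘ (c ∘ g(a, c)) ∘ h(b, c, a) ∘ b) ∘ b ∘ h(a ∘ b ∘ c, a, c) ∘ c ∘ a
Simplify inside:  g((h(b ∘ a, b ∘ c, c ∘ b) ∘ (h(g(c, b), b ∘ a, a) ∘ g(a, a))) ∘ (c ∘ b), a ∘ (c ∘ g(a, c)) ∘ h(b, c, a) ∘ b)  →  g(b ∘ c ∘ g(a, a) ∘ h(a ∘ b, b ∘ c, b ∘ c) ∘ h(g(c, b), a ∘ b, a), a ∘ b ∘ c ∘ g(a, c) ∘ h(b, c, a))
Sort arguments:  a ∘ b ∘ c ∘ g(b ∘ c ∘ g(a, a) ∘ h(a ∘ b, b ∘ c, b ∘ c) ∘ h(g(c, b), a ∘ b, a), a ∘ b ∘ c ∘ g(a, c) ∘ h(b, c, a)) ∘ h(a ∘ b ∘ c, a, c)

Answer: a ∘ b ∘ c ∘ g(b ∘ c ∘ g(a, a) ∘ h(a ∘ b, b ∘ c, b ∘ c) ∘ h(g(c, b), a ∘ b, a), a ∘ b ∘ c ∘ g(a, c) ∘ h(b, c, a)) ∘ h(a ∘ b ∘ c, a, c)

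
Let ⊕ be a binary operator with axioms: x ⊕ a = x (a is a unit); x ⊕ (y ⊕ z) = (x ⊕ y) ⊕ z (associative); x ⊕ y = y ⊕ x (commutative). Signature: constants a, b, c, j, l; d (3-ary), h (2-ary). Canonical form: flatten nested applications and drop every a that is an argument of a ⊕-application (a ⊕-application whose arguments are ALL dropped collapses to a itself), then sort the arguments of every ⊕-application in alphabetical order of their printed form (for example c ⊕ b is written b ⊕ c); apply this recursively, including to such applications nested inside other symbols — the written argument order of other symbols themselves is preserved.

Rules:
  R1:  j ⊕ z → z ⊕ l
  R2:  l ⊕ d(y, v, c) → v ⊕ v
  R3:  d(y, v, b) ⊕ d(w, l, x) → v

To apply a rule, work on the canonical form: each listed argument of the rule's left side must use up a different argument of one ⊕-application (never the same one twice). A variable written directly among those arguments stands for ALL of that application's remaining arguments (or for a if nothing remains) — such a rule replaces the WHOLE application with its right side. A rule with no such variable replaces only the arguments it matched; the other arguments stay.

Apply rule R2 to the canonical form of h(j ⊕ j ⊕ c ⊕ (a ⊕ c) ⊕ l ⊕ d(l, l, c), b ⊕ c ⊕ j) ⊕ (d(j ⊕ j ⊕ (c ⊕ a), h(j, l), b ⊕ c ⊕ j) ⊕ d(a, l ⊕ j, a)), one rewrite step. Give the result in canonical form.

Canonical form:  d(a, j ⊕ l, a) ⊕ d(c ⊕ j ⊕ j, h(j, l), b ⊕ c ⊕ j) ⊕ h(c ⊕ c ⊕ d(l, l, c) ⊕ j ⊕ j ⊕ l, b ⊕ c ⊕ j)
R2 matches:  uses d(l, l, c), l;  v := l, y := l
New term:  d(a, j ⊕ l, a) ⊕ d(c ⊕ j ⊕ j, h(j, l), b ⊕ c ⊕ j) ⊕ h(c ⊕ c ⊕ j ⊕ j ⊕ l ⊕ l, b ⊕ c ⊕ j)

Answer: d(a, j ⊕ l, a) ⊕ d(c ⊕ j ⊕ j, h(j, l), b ⊕ c ⊕ j) ⊕ h(c ⊕ c ⊕ j ⊕ j ⊕ l ⊕ l, b ⊕ c ⊕ j)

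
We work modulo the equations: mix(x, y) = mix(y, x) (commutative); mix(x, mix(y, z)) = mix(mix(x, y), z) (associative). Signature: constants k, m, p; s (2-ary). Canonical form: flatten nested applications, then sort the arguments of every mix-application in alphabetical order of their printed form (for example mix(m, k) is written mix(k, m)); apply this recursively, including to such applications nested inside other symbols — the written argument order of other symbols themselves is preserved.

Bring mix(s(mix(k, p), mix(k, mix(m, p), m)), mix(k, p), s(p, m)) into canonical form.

Flatten:  mix(s(mix(k, p), mix(k, mix(m, p), m)), k, p, s(p, m))
Simplify inside:  s(mix(k, p), mix(k, mix(m, p), m))  →  s(mix(k, p), mix(k, m, m, p))
Order the arguments:  mix(k, p, s(mix(k, p), mix(k, m, m, p)), s(p, m))

Answer: mix(k, p, s(mix(k, p), mix(k, m, m, p)), s(p, m))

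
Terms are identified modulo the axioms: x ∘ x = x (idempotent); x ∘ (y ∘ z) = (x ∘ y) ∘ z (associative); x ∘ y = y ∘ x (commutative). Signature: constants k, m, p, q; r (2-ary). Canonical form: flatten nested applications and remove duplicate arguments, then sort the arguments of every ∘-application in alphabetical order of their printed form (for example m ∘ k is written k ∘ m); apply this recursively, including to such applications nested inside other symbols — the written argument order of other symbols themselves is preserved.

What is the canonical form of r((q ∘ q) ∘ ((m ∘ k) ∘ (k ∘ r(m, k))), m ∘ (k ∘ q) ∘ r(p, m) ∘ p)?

Answer: r(k ∘ m ∘ q ∘ r(m, k), k ∘ m ∘ p ∘ q ∘ r(p, m))

Derivation:
Descend into:  (q ∘ q) ∘ ((m ∘ k) ∘ (k ∘ r(m, k)))
Merge nested applications:  q ∘ q ∘ m ∘ k ∘ k ∘ r(m, k)
Deduplicate:  drop duplicate q, k
Sort:  k ∘ m ∘ q ∘ r(m, k)
Put back:  r(k ∘ m ∘ q ∘ r(m, k), k ∘ m ∘ p ∘ q ∘ r(p, m))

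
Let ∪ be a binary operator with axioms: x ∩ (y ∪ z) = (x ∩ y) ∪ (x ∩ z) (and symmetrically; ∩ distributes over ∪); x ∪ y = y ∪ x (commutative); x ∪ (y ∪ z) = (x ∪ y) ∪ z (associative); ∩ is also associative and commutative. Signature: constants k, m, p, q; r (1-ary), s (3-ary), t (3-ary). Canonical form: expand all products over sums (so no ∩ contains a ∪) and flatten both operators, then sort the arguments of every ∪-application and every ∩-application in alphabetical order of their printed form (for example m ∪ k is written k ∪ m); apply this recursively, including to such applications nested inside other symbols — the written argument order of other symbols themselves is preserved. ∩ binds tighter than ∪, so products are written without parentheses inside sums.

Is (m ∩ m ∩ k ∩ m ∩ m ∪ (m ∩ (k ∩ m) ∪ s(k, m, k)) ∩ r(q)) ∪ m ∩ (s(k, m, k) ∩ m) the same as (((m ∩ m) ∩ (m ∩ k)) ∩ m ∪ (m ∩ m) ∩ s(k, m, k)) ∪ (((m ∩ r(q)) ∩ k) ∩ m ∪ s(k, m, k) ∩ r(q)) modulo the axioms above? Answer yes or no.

Answer: yes — both canonical forms are k ∩ m ∩ m ∩ m ∩ m ∪ k ∩ m ∩ m ∩ r(q) ∪ m ∩ m ∩ s(k, m, k) ∪ r(q) ∩ s(k, m, k)

Derivation:
Left:  (m ∩ m ∩ k ∩ m ∩ m ∪ (m ∩ (k ∩ m) ∪ s(k, m, k)) ∩ r(q)) ∪ m ∩ (s(k, m, k) ∩ m)
  Expand:  k ∩ m ∩ m ∩ m ∩ m ∪ k ∩ m ∩ m ∩ r(q) ∪ r(q) ∩ s(k, m, k) ∪ m ∩ m ∩ s(k, m, k)
  Order the arguments:  k ∩ m ∩ m ∩ m ∩ m ∪ k ∩ m ∩ m ∩ r(q) ∪ m ∩ m ∩ s(k, m, k) ∪ r(q) ∩ s(k, m, k)
Right:  (((m ∩ m) ∩ (m ∩ k)) ∩ m ∪ (m ∩ m) ∩ s(k, m, k)) ∪ (((m ∩ r(q)) ∩ k) ∩ m ∪ s(k, m, k) ∩ r(q))
  Merge nested applications:  k ∩ m ∩ m ∩ m ∩ m ∪ m ∩ m ∩ s(k, m, k) ∪ k ∩ m ∩ m ∩ r(q) ∪ r(q) ∩ s(k, m, k)
  Sort arguments:  k ∩ m ∩ m ∩ m ∩ m ∪ k ∩ m ∩ m ∩ r(q) ∪ m ∩ m ∩ s(k, m, k) ∪ r(q) ∩ s(k, m, k)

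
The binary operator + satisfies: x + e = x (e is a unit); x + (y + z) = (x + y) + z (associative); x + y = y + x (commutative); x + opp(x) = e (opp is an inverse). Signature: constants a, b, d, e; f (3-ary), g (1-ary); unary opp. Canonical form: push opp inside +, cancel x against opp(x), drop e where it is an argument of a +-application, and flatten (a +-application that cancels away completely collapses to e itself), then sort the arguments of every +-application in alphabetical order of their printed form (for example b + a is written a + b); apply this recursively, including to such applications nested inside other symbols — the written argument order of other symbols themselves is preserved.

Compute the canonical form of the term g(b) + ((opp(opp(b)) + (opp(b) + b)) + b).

Push opp inside:  distribute opp over + and collapse double opp
Collect:  g(b) + b + b
Sort:  b + b + g(b)

Answer: b + b + g(b)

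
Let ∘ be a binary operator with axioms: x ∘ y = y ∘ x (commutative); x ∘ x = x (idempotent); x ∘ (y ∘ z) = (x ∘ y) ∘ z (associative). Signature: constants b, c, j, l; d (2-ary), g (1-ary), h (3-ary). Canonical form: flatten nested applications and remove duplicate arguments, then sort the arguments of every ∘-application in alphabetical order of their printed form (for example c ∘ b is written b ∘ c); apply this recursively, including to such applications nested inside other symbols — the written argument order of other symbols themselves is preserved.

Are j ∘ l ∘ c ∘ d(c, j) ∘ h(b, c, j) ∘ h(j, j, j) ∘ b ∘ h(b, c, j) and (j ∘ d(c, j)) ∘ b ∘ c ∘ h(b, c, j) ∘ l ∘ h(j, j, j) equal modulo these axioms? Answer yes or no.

Answer: yes — both canonical forms are b ∘ c ∘ d(c, j) ∘ h(b, c, j) ∘ h(j, j, j) ∘ j ∘ l

Derivation:
Left:  j ∘ l ∘ c ∘ d(c, j) ∘ h(b, c, j) ∘ h(j, j, j) ∘ b ∘ h(b, c, j)
  Drop duplicates:  drop duplicate h(b, c, j)
  Order the arguments:  b ∘ c ∘ d(c, j) ∘ h(b, c, j) ∘ h(j, j, j) ∘ j ∘ l
Right:  (j ∘ d(c, j)) ∘ b ∘ c ∘ h(b, c, j) ∘ l ∘ h(j, j, j)
  Merge nested applications:  j ∘ d(c, j) ∘ b ∘ c ∘ h(b, c, j) ∘ l ∘ h(j, j, j)
  Order the arguments:  b ∘ c ∘ d(c, j) ∘ h(b, c, j) ∘ h(j, j, j) ∘ j ∘ l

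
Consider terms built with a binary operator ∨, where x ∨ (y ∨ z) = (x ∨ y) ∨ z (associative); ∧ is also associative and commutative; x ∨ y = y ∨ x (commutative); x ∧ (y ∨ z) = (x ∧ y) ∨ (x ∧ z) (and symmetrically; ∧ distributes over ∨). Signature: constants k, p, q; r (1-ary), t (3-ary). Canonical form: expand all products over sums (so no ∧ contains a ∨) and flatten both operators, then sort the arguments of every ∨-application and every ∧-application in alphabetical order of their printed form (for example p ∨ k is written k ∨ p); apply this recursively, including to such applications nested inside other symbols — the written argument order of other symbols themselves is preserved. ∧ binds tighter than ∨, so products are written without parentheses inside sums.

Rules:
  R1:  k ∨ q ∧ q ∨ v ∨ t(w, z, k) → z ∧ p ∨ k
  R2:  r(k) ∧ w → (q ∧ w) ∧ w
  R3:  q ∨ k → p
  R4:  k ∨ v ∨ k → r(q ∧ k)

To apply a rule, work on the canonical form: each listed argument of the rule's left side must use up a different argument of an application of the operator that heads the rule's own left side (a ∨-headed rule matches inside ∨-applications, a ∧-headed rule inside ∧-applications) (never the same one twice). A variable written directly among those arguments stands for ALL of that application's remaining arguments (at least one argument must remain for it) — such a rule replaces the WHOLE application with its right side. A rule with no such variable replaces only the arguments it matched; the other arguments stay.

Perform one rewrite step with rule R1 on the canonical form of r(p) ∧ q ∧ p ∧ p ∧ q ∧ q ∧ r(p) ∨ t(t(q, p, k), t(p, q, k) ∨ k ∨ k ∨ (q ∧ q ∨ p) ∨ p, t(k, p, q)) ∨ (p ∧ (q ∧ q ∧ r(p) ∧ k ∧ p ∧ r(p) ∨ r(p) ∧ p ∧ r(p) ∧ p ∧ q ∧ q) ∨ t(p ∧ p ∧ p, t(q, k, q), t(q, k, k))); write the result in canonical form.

Answer: k ∧ p ∧ p ∧ q ∧ q ∧ r(p) ∧ r(p) ∨ p ∧ p ∧ p ∧ q ∧ q ∧ r(p) ∧ r(p) ∨ p ∧ p ∧ q ∧ q ∧ q ∧ r(p) ∧ r(p) ∨ t(p ∧ p ∧ p, t(q, k, q), t(q, k, k)) ∨ t(t(q, p, k), k ∨ p ∧ q, t(k, p, q))

Derivation:
Canonical form:  k ∧ p ∧ p ∧ q ∧ q ∧ r(p) ∧ r(p) ∨ p ∧ p ∧ p ∧ q ∧ q ∧ r(p) ∧ r(p) ∨ p ∧ p ∧ q ∧ q ∧ q ∧ r(p) ∧ r(p) ∨ t(p ∧ p ∧ p, t(q, k, q), t(q, k, k)) ∨ t(t(q, p, k), k ∨ k ∨ p ∨ p ∨ q ∧ q ∨ t(p, q, k), t(k, p, q))
Apply R1:  consuming k, q ∧ q, t(p, q, k);  v := k ∨ p ∨ p, w := p, z := q
Every leftover argument binds to the variable; the entire application is replaced.
Giving:  k ∧ p ∧ p ∧ q ∧ q ∧ r(p) ∧ r(p) ∨ p ∧ p ∧ p ∧ q ∧ q ∧ r(p) ∧ r(p) ∨ p ∧ p ∧ q ∧ q ∧ q ∧ r(p) ∧ r(p) ∨ t(p ∧ p ∧ p, t(q, k, q), t(q, k, k)) ∨ t(t(q, p, k), k ∨ p ∧ q, t(k, p, q))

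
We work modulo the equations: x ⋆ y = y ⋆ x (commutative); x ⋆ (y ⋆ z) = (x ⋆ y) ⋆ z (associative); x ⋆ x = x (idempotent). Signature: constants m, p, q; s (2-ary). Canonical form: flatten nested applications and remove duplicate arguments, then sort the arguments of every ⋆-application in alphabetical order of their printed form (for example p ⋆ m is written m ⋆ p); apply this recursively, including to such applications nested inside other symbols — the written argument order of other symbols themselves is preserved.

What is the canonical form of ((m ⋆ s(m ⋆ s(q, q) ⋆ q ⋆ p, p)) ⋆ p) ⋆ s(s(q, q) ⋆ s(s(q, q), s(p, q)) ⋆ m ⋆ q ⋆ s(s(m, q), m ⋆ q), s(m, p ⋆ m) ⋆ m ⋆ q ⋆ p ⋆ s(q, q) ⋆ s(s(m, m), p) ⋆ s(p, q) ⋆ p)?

Answer: m ⋆ p ⋆ s(m ⋆ p ⋆ q ⋆ s(q, q), p) ⋆ s(m ⋆ q ⋆ s(q, q) ⋆ s(s(m, q), m ⋆ q) ⋆ s(s(q, q), s(p, q)), m ⋆ p ⋆ q ⋆ s(m, m ⋆ p) ⋆ s(p, q) ⋆ s(q, q) ⋆ s(s(m, m), p))

Derivation:
Un-nest:  m ⋆ s(m ⋆ s(q, q) ⋆ q ⋆ p, p) ⋆ p ⋆ s(s(q, q) ⋆ s(s(q, q), s(p, q)) ⋆ m ⋆ q ⋆ s(s(m, q), m ⋆ q), s(m, p ⋆ m) ⋆ m ⋆ q ⋆ p ⋆ s(q, q) ⋆ s(s(m, m), p) ⋆ s(p, q) ⋆ p)
Simplify inside:  s(m ⋆ s(q, q) ⋆ q ⋆ p, p)  →  s(m ⋆ p ⋆ q ⋆ s(q, q), p)
Inside:  s(s(q, q) ⋆ s(s(q, q), s(p, q)) ⋆ m ⋆ q ⋆ s(s(m, q), m ⋆ q), s(m, p ⋆ m) ⋆ m ⋆ q ⋆ p ⋆ s(q, q) ⋆ s(s(m, m), p) ⋆ s(p, q) ⋆ p)  →  s(m ⋆ q ⋆ s(q, q) ⋆ s(s(m, q), m ⋆ q) ⋆ s(s(q, q), s(p, q)), m ⋆ p ⋆ q ⋆ s(m, m ⋆ p) ⋆ s(p, q) ⋆ s(q, q) ⋆ s(s(m, m), p))
Sort:  m ⋆ p ⋆ s(m ⋆ p ⋆ q ⋆ s(q, q), p) ⋆ s(m ⋆ q ⋆ s(q, q) ⋆ s(s(m, q), m ⋆ q) ⋆ s(s(q, q), s(p, q)), m ⋆ p ⋆ q ⋆ s(m, m ⋆ p) ⋆ s(p, q) ⋆ s(q, q) ⋆ s(s(m, m), p))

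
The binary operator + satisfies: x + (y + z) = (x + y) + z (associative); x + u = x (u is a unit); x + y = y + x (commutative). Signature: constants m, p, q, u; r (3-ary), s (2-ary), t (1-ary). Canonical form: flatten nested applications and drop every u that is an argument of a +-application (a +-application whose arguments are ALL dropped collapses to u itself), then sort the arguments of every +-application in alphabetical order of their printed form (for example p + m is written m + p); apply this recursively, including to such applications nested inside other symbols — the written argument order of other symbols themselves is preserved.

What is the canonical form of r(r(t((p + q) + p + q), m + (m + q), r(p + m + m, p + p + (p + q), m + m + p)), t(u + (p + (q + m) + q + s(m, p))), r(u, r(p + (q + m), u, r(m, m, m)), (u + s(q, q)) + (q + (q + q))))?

Focus inside:  (u + s(q, q)) + (q + (q + q))
Flatten:  u + s(q, q) + q + q + q
Units out:  drop u
Sort:  q + q + q + s(q, q)
Reassemble:  r(r(t(p + p + q + q), m + m + q, r(m + m + p, p + p + p + q, m + m + p)), t(m + p + q + q + s(m, p)), r(u, r(m + p + q, u, r(m, m, m)), q + q + q + s(q, q)))

Answer: r(r(t(p + p + q + q), m + m + q, r(m + m + p, p + p + p + q, m + m + p)), t(m + p + q + q + s(m, p)), r(u, r(m + p + q, u, r(m, m, m)), q + q + q + s(q, q)))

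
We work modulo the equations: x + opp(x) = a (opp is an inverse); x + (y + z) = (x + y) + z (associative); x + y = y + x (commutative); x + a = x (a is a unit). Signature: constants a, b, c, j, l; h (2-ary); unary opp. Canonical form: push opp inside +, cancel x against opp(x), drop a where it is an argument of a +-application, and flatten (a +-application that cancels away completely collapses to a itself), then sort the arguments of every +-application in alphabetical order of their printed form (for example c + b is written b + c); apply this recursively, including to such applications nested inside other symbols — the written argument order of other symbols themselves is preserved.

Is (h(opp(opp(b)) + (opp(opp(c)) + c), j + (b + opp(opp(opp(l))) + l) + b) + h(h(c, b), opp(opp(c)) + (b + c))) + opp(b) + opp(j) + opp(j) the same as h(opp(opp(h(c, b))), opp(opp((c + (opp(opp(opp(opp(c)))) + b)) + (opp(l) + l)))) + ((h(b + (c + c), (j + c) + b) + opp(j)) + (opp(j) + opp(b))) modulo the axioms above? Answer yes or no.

Answer: no — h(b + c + c, b + b + j) + h(h(c, b), b + c + c) + opp(b) + opp(j) + opp(j) vs h(b + c + c, b + c + j) + h(h(c, b), b + c + c) + opp(b) + opp(j) + opp(j)

Derivation:
Left:  (h(opp(opp(b)) + (opp(opp(c)) + c), j + (b + opp(opp(opp(l))) + l) + b) + h(h(c, b), opp(opp(c)) + (b + c))) + opp(b) + opp(j) + opp(j)
  Push opp inside:  distribute opp over + and collapse double opp
  Collect terms:  h(b + c + c, b + b + j) + h(h(c, b), b + c + c) + opp(b) + opp(j) + opp(j)
Right:  h(opp(opp(h(c, b))), opp(opp((c + (opp(opp(opp(opp(c)))) + b)) + (opp(l) + l)))) + ((h(b + (c + c), (j + c) + b) + opp(j)) + (opp(j) + opp(b)))
  Push opp inside:  distribute opp over + and collapse double opp
  Collect terms:  h(h(c, b), b + c + c) + h(b + c + c, b + c + j) + opp(j) + opp(j) + opp(b)
  Sort arguments:  h(b + c + c, b + c + j) + h(h(c, b), b + c + c) + opp(b) + opp(j) + opp(j)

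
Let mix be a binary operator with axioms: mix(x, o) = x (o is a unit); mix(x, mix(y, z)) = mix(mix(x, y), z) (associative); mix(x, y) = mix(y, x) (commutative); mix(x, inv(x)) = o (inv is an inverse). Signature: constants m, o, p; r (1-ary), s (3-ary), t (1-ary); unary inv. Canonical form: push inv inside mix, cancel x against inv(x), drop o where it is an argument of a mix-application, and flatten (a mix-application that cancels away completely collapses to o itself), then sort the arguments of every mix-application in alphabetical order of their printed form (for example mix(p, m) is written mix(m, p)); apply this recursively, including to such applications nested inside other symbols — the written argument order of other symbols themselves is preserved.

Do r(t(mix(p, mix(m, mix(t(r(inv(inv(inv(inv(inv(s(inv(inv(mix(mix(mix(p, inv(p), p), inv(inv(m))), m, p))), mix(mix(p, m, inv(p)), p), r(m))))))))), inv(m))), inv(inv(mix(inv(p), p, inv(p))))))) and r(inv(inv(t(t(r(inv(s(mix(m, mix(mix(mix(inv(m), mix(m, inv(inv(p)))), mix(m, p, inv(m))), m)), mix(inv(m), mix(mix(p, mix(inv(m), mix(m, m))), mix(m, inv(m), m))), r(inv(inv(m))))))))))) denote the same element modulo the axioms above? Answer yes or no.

Left:  r(t(mix(p, mix(m, mix(t(r(inv(inv(inv(inv(inv(s(inv(inv(mix(mix(mix(p, inv(p), p), inv(inv(m))), m, p))), mix(mix(p, m, inv(p)), p), r(m))))))))), inv(m))), inv(inv(mix(inv(p), p, inv(p)))))))
  Work inside:  mix(p, mix(m, mix(t(r(inv(inv(inv(inv(inv(s(inv(inv(mix(mix(mix(p, inv(p), p), inv(inv(m))), m, p))), mix(mix(p, m, inv(p)), p), r(m))))))))), inv(m))), inv(inv(mix(inv(p), p, inv(p)))))
  Push inv inside:  distribute inv over mix and collapse double inv
  Cancel:  p cancels; m cancels
  Collect:  t(r(inv(s(mix(m, m, p, p), mix(m, p), r(m)))))
  Reassemble:  r(t(t(r(inv(s(mix(m, m, p, p), mix(m, p), r(m)))))))
Right:  r(inv(inv(t(t(r(inv(s(mix(m, mix(mix(mix(inv(m), mix(m, inv(inv(p)))), mix(m, p, inv(m))), m)), mix(inv(m), mix(mix(p, mix(inv(m), mix(m, m))), mix(m, inv(m), m))), r(inv(inv(m)))))))))))
  Work inside:  mix(m, mix(mix(mix(inv(m), mix(m, inv(inv(p)))), mix(m, p, inv(m))), m))
  Push inv inside:  distribute inv over mix and collapse double inv
  Collect terms:  mix(m, m, p, p)
  Reassemble:  r(t(t(r(inv(s(mix(m, m, p, p), mix(m, p), r(m)))))))

Answer: yes — both canonical forms are r(t(t(r(inv(s(mix(m, m, p, p), mix(m, p), r(m)))))))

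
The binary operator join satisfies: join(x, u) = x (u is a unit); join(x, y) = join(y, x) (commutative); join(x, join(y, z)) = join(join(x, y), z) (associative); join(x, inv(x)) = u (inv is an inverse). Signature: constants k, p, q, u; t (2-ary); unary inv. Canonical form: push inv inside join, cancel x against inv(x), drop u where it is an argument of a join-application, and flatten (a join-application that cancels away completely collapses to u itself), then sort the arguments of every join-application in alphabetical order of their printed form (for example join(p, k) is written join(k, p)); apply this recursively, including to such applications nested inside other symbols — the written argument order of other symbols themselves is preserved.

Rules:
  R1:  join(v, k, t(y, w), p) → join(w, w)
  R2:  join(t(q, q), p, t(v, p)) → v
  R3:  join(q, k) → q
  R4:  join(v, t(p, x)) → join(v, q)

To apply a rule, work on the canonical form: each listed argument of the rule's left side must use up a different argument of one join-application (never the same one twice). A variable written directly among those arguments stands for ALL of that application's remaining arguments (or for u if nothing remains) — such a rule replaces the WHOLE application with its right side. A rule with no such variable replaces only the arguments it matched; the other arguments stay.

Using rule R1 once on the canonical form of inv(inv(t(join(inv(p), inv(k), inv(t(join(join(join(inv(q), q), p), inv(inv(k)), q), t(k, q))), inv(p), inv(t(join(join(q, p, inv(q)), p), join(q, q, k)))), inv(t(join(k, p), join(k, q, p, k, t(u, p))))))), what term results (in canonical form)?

Answer: t(join(inv(k), inv(p), inv(p), inv(t(join(k, p, q), t(k, q))), inv(t(join(p, p), join(k, q, q)))), inv(t(join(k, p), join(p, p))))

Derivation:
Canonical form:  t(join(inv(k), inv(p), inv(p), inv(t(join(k, p, q), t(k, q))), inv(t(join(p, p), join(k, q, q)))), inv(t(join(k, p), join(k, k, p, q, t(u, p)))))
Apply R1:  consuming k, p, t(u, p);  v := join(k, q), w := p, y := u
The extension variable absorbs all remaining arguments, so the whole application is rewritten.
Giving:  t(join(inv(k), inv(p), inv(p), inv(t(join(k, p, q), t(k, q))), inv(t(join(p, p), join(k, q, q)))), inv(t(join(k, p), join(p, p))))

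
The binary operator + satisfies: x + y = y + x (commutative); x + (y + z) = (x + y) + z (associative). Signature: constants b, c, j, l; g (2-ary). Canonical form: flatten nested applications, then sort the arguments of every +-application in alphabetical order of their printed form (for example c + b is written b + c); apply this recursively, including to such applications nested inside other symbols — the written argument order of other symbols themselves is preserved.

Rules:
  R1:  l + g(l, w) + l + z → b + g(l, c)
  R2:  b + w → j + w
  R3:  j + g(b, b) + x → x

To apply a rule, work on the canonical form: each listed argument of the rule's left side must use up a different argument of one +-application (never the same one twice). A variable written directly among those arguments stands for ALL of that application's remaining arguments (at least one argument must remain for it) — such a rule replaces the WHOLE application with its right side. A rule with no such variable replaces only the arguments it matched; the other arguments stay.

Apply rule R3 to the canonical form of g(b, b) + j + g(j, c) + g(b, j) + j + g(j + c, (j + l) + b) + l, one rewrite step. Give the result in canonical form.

Answer: g(b, j) + g(c + j, b + j + l) + g(j, c) + j + l

Derivation:
Canonical form:  g(b, b) + g(b, j) + g(c + j, b + j + l) + g(j, c) + j + j + l
Apply R3:  consuming g(b, b), j;  x := g(b, j) + g(c + j, b + j + l) + g(j, c) + j + l
The extension variable absorbs all remaining arguments, so the whole application is rewritten.
Giving:  g(b, j) + g(c + j, b + j + l) + g(j, c) + j + l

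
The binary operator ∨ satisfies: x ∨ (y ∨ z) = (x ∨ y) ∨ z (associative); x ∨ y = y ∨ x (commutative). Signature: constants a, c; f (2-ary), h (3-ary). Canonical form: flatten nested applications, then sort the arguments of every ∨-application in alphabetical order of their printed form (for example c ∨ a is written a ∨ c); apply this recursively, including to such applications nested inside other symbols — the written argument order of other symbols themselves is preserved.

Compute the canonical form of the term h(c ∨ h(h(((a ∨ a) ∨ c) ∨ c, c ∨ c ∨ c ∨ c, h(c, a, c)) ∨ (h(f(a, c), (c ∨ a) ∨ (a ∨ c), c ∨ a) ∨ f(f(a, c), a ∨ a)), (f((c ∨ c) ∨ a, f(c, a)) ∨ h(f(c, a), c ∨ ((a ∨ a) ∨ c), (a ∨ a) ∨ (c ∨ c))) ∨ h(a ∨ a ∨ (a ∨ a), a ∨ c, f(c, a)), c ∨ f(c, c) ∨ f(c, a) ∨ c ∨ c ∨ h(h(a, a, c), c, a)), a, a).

Answer: h(c ∨ h(f(f(a, c), a ∨ a) ∨ h(a ∨ a ∨ c ∨ c, c ∨ c ∨ c ∨ c, h(c, a, c)) ∨ h(f(a, c), a ∨ a ∨ c ∨ c, a ∨ c), f(a ∨ c ∨ c, f(c, a)) ∨ h(a ∨ a ∨ a ∨ a, a ∨ c, f(c, a)) ∨ h(f(c, a), a ∨ a ∨ c ∨ c, a ∨ a ∨ c ∨ c), c ∨ c ∨ c ∨ f(c, a) ∨ f(c, c) ∨ h(h(a, a, c), c, a)), a, a)

Derivation:
Work inside:  c ∨ h(h(((a ∨ a) ∨ c) ∨ c, c ∨ c ∨ c ∨ c, h(c, a, c)) ∨ (h(f(a, c), (c ∨ a) ∨ (a ∨ c), c ∨ a) ∨ f(f(a, c), a ∨ a)), (f((c ∨ c) ∨ a, f(c, a)) ∨ h(f(c, a), c ∨ ((a ∨ a) ∨ c), (a ∨ a) ∨ (c ∨ c))) ∨ h(a ∨ a ∨ (a ∨ a), a ∨ c, f(c, a)), c ∨ f(c, c) ∨ f(c, a) ∨ c ∨ c ∨ h(h(a, a, c), c, a))
Inside:  h(h(((a ∨ a) ∨ c) ∨ c, c ∨ c ∨ c ∨ c, h(c, a, c)) ∨ (h(f(a, c), (c ∨ a) ∨ (a ∨ c), c ∨ a) ∨ f(f(a, c), a ∨ a)), (f((c ∨ c) ∨ a, f(c, a)) ∨ h(f(c, a), c ∨ ((a ∨ a) ∨ c), (a ∨ a) ∨ (c ∨ c))) ∨ h(a ∨ a ∨ (a ∨ a), a ∨ c, f(c, a)), c ∨ f(c, c) ∨ f(c, a) ∨ c ∨ c ∨ h(h(a, a, c), c, a))  →  h(f(f(a, c), a ∨ a) ∨ h(a ∨ a ∨ c ∨ c, c ∨ c ∨ c ∨ c, h(c, a, c)) ∨ h(f(a, c), a ∨ a ∨ c ∨ c, a ∨ c), f(a ∨ c ∨ c, f(c, a)) ∨ h(a ∨ a ∨ a ∨ a, a ∨ c, f(c, a)) ∨ h(f(c, a), a ∨ a ∨ c ∨ c, a ∨ a ∨ c ∨ c), c ∨ c ∨ c ∨ f(c, a) ∨ f(c, c) ∨ h(h(a, a, c), c, a))
Order the arguments:  c ∨ h(f(f(a, c), a ∨ a) ∨ h(a ∨ a ∨ c ∨ c, c ∨ c ∨ c ∨ c, h(c, a, c)) ∨ h(f(a, c), a ∨ a ∨ c ∨ c, a ∨ c), f(a ∨ c ∨ c, f(c, a)) ∨ h(a ∨ a ∨ a ∨ a, a ∨ c, f(c, a)) ∨ h(f(c, a), a ∨ a ∨ c ∨ c, a ∨ a ∨ c ∨ c), c ∨ c ∨ c ∨ f(c, a) ∨ f(c, c) ∨ h(h(a, a, c), c, a))
Put back:  h(c ∨ h(f(f(a, c), a ∨ a) ∨ h(a ∨ a ∨ c ∨ c, c ∨ c ∨ c ∨ c, h(c, a, c)) ∨ h(f(a, c), a ∨ a ∨ c ∨ c, a ∨ c), f(a ∨ c ∨ c, f(c, a)) ∨ h(a ∨ a ∨ a ∨ a, a ∨ c, f(c, a)) ∨ h(f(c, a), a ∨ a ∨ c ∨ c, a ∨ a ∨ c ∨ c), c ∨ c ∨ c ∨ f(c, a) ∨ f(c, c) ∨ h(h(a, a, c), c, a)), a, a)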